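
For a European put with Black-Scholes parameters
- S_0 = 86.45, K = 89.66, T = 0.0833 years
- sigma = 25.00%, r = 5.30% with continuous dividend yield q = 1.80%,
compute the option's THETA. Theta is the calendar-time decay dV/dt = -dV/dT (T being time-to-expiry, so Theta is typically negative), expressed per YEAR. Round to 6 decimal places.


d1 = -0.4288016213; d2 = -0.5009559697
phi(d1) = 0.3639008100; exp(-qT) = 0.9985017235; exp(-rT) = 0.9955948313
Theta = -S*exp(-qT)*phi(d1)*sigma/(2*sqrt(T)) + r*K*exp(-rT)*N(-d2) - q*S*exp(-qT)*N(-d1)
N(-d1) = 0.6659662006; N(-d2) = 0.6917989446; sqrt(T) = 0.2886173938
Term 1 = -86.4500 * 0.9985017235 * 0.3639008100 * 0.2500 / (2 * 0.2886173938) = -13.6045553221
Term 2 = 0.0530 * 89.6600 * 0.9955948313 * 0.6917989446 = 3.2729331322
Term 3 = -0.0180 * 86.4500 * 0.9985017235 * 0.6659662006 = -1.0347573258
Theta = -13.6045553221 + (3.2729331322) + (-1.0347573258) = -11.366380

Answer: Theta = -11.366380


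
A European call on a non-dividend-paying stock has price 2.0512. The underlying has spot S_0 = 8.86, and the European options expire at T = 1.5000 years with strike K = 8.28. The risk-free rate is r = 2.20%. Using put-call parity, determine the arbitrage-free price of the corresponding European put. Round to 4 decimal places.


Put-call parity: C - P = S_0 * exp(-qT) - K * exp(-rT).
S_0 * exp(-qT) = 8.8600 * 1.00000000 = 8.86000000
K * exp(-rT) = 8.2800 * 0.96753856 = 8.01121927
P = C - S*exp(-qT) + K*exp(-rT)
P = 2.0512 - 8.86000000 + 8.01121927 = 1.2024

Answer: Put price = 1.2024


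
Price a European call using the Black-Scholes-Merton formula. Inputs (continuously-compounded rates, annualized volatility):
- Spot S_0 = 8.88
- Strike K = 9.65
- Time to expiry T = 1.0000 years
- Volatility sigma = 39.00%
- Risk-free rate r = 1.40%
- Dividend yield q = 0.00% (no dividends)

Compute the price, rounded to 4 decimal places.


Answer: Price = 1.1261

Derivation:
d1 = (ln(S/K) + (r - q + 0.5*sigma^2) * T) / (sigma * sqrt(T)) = 0.01767600
d2 = d1 - sigma * sqrt(T) = -0.37232400
exp(-rT) = 0.98609754; exp(-qT) = 1.00000000
C = S_0 * exp(-qT) * N(d1) - K * exp(-rT) * N(d2)
N(d1) = 0.50705134; N(d2) = 0.35482582
C = 8.8800 * 1.00000000 * 0.50705134 - 9.6500 * 0.98609754 * 0.35482582 = 1.1261


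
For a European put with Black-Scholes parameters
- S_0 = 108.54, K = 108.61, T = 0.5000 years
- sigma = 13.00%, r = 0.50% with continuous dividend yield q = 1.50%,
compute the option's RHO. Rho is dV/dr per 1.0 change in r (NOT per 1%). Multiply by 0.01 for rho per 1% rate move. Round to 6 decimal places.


Answer: Rho = -29.400533

Derivation:
d1 = -0.0154444703; d2 = -0.1073683518
phi(d1) = 0.3988947031; exp(-qT) = 0.9925280548; exp(-rT) = 0.9975031224
N(-d2) = 0.5427516195
Rho = -K*T*exp(-rT)*N(-d2) = -108.6100 * 0.5000 * 0.9975031224 * 0.5427516195 = -29.400533


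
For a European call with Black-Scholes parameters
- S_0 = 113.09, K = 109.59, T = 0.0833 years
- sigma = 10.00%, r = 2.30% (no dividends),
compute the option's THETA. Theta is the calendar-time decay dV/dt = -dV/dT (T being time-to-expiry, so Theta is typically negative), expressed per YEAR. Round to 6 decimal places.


Answer: Theta = -6.138310

Derivation:
d1 = 1.1700692035; d2 = 1.1412074641
phi(d1) = 0.2011972510; exp(-qT) = 1.0000000000; exp(-rT) = 0.9980859342
Theta = -S*exp(-qT)*phi(d1)*sigma/(2*sqrt(T)) - r*K*exp(-rT)*N(d2) + q*S*exp(-qT)*N(d1)
N(d1) = 0.8790134397; N(d2) = 0.8731082005; sqrt(T) = 0.2886173938
Term 1 = -113.0900 * 1.0000000000 * 0.2011972510 * 0.1000 / (2 * 0.2886173938) = -3.9417924221
Term 2 = -0.0230 * 109.5900 * 0.9980859342 * 0.8731082005 = -2.1965179943
Term 3 = 0 (no dividend yield, q = 0)
Theta = -3.9417924221 + (-2.1965179943) + (0.0000000000) = -6.138310


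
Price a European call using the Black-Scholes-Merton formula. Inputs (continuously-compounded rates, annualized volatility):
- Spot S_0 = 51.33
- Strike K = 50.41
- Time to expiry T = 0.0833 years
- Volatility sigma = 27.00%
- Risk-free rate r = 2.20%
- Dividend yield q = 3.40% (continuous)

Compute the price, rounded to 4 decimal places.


Answer: Price = 2.0487

Derivation:
d1 = (ln(S/K) + (r - q + 0.5*sigma^2) * T) / (sigma * sqrt(T)) = 0.25822336
d2 = d1 - sigma * sqrt(T) = 0.18029667
exp(-rT) = 0.99816908; exp(-qT) = 0.99717181
C = S_0 * exp(-qT) * N(d1) - K * exp(-rT) * N(d2)
N(d1) = 0.60188274; N(d2) = 0.57154016
C = 51.3300 * 0.99717181 * 0.60188274 - 50.4100 * 0.99816908 * 0.57154016 = 2.0487


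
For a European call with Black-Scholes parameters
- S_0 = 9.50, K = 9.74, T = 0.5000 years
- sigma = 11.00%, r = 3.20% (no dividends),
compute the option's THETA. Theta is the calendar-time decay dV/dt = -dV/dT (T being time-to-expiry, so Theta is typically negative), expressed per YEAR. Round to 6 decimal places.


d1 = -0.0761659304; d2 = -0.1539476763
phi(d1) = 0.3977867753; exp(-qT) = 1.0000000000; exp(-rT) = 0.9841273201
Theta = -S*exp(-qT)*phi(d1)*sigma/(2*sqrt(T)) - r*K*exp(-rT)*N(d2) + q*S*exp(-qT)*N(d1)
N(d1) = 0.4696435438; N(d2) = 0.4388254959; sqrt(T) = 0.7071067812
Term 1 = -9.5000 * 1.0000000000 * 0.3977867753 * 0.1100 / (2 * 0.7071067812) = -0.2939352240
Term 2 = -0.0320 * 9.7400 * 0.9841273201 * 0.4388254959 = -0.1346021744
Term 3 = 0 (no dividend yield, q = 0)
Theta = -0.2939352240 + (-0.1346021744) + (0.0000000000) = -0.428537

Answer: Theta = -0.428537


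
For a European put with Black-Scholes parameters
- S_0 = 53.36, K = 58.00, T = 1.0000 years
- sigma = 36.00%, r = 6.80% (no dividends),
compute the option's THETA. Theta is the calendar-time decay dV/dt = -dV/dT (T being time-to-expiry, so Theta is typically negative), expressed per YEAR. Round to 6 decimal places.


Answer: Theta = -1.628746

Derivation:
d1 = 0.1372733085; d2 = -0.2227266915
phi(d1) = 0.3952011063; exp(-qT) = 1.0000000000; exp(-rT) = 0.9342604736
Theta = -S*exp(-qT)*phi(d1)*sigma/(2*sqrt(T)) + r*K*exp(-rT)*N(-d2) - q*S*exp(-qT)*N(-d1)
N(-d1) = 0.4454073837; N(-d2) = 0.5881258868; sqrt(T) = 1.0000000000
Term 1 = -53.3600 * 1.0000000000 * 0.3952011063 * 0.3600 / (2 * 1.0000000000) = -3.7958275858
Term 2 = 0.0680 * 58.0000 * 0.9342604736 * 0.5881258868 = 2.1670811631
Term 3 = 0 (no dividend yield, q = 0)
Theta = -3.7958275858 + (2.1670811631) + (0.0000000000) = -1.628746


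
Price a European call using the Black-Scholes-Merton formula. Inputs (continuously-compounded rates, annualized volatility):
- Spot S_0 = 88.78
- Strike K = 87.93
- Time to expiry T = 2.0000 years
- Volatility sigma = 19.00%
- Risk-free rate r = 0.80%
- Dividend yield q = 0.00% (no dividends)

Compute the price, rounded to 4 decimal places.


d1 = (ln(S/K) + (r - q + 0.5*sigma^2) * T) / (sigma * sqrt(T)) = 0.22969938
d2 = d1 - sigma * sqrt(T) = -0.03900120
exp(-rT) = 0.98412732; exp(-qT) = 1.00000000
C = S_0 * exp(-qT) * N(d1) - K * exp(-rT) * N(d2)
N(d1) = 0.59083731; N(d2) = 0.48444472
C = 88.7800 * 1.00000000 * 0.59083731 - 87.9300 * 0.98412732 * 0.48444472 = 10.5334

Answer: Price = 10.5334


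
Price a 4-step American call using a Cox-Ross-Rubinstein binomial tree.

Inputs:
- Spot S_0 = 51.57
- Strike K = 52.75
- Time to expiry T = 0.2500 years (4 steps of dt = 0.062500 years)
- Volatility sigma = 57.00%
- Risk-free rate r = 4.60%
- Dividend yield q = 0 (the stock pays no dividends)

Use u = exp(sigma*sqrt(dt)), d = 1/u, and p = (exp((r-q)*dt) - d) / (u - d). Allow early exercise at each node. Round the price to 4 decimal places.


Answer: Price = V(0,0) = 5.4397

Derivation:
dt = T/N = 0.062500
u = exp(sigma*sqrt(dt)) = 1.153153; d = 1/u = 0.867188
p = (exp((r-q)*dt) - d) / (u - d) = 0.474503
Discount per step: exp(-r*dt) = 0.997129
Stock lattice S(k, i) with i counting down-moves:
  k=0: S(0,0) = 51.5700
  k=1: S(1,0) = 59.4681; S(1,1) = 44.7209
  k=2: S(2,0) = 68.5758; S(2,1) = 51.5700; S(2,2) = 38.7814
  k=3: S(3,0) = 79.0784; S(3,1) = 59.4681; S(3,2) = 44.7209; S(3,3) = 33.6307
  k=4: S(4,0) = 91.1895; S(4,1) = 68.5758; S(4,2) = 51.5700; S(4,3) = 38.7814; S(4,4) = 29.1641
Terminal payoffs V(N, i) = max(S_T - K, 0):
  V(4,0) = 38.439532; V(4,1) = 15.825828; V(4,2) = 0.000000; V(4,3) = 0.000000; V(4,4) = 0.000000
Backward induction: V(k, i) = exp(-r*dt) * [p * V(k+1, i) + (1-p) * V(k+1, i+1)]; then take max(V_cont, immediate exercise) for American.
  V(3,0) = exp(-r*dt) * [p*38.439532 + (1-p)*15.825828] = 26.479866; exercise = 26.328427; V(3,0) = max -> 26.479866
  V(3,1) = exp(-r*dt) * [p*15.825828 + (1-p)*0.000000] = 7.487849; exercise = 6.718104; V(3,1) = max -> 7.487849
  V(3,2) = exp(-r*dt) * [p*0.000000 + (1-p)*0.000000] = 0.000000; exercise = 0.000000; V(3,2) = max -> 0.000000
  V(3,3) = exp(-r*dt) * [p*0.000000 + (1-p)*0.000000] = 0.000000; exercise = 0.000000; V(3,3) = max -> 0.000000
  V(2,0) = exp(-r*dt) * [p*26.479866 + (1-p)*7.487849] = 16.452255; exercise = 15.825828; V(2,0) = max -> 16.452255
  V(2,1) = exp(-r*dt) * [p*7.487849 + (1-p)*0.000000] = 3.542809; exercise = 0.000000; V(2,1) = max -> 3.542809
  V(2,2) = exp(-r*dt) * [p*0.000000 + (1-p)*0.000000] = 0.000000; exercise = 0.000000; V(2,2) = max -> 0.000000
  V(1,0) = exp(-r*dt) * [p*16.452255 + (1-p)*3.542809] = 9.640627; exercise = 6.718104; V(1,0) = max -> 9.640627
  V(1,1) = exp(-r*dt) * [p*3.542809 + (1-p)*0.000000] = 1.676248; exercise = 0.000000; V(1,1) = max -> 1.676248
  V(0,0) = exp(-r*dt) * [p*9.640627 + (1-p)*1.676248] = 5.439710; exercise = 0.000000; V(0,0) = max -> 5.439710


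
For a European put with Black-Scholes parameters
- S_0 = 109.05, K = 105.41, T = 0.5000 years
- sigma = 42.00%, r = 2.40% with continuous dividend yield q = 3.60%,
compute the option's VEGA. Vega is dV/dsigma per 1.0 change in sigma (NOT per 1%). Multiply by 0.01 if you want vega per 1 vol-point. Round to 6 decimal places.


Answer: Vega = 29.337502

Derivation:
d1 = 0.2426015497; d2 = -0.0543832984
phi(d1) = 0.3873733628; exp(-qT) = 0.9821610324; exp(-rT) = 0.9880717129
Vega = S * exp(-qT) * phi(d1) * sqrt(T) = 109.0500 * 0.9821610324 * 0.3873733628 * 0.7071067812 = 29.337502


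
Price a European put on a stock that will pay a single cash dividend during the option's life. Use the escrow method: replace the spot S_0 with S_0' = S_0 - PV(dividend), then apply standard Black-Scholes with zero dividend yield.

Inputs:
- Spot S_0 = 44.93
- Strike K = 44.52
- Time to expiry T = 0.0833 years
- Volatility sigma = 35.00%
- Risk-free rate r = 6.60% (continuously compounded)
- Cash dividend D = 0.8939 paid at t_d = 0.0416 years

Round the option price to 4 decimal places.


PV(D) = D * exp(-r * t_d) = 0.8939 * 0.99725817 = 0.89144907
S_0' = S_0 - PV(D) = 44.9300 - 0.89144907 = 44.03855093
d1 = (ln(S_0'/K) + (r + sigma^2/2)*T) / (sigma*sqrt(T)) = -0.00270446
d2 = d1 - sigma*sqrt(T) = -0.10372055
exp(-rT) = 0.99451729
N(-d1) = 0.50107892; N(-d2) = 0.54130444
P = K * exp(-rT) * N(-d2) - S_0' * N(-d1) = 44.5200 * 0.99451729 * 0.54130444 - 44.03855093 * 0.50107892 = 1.9000

Answer: Price = 1.9000


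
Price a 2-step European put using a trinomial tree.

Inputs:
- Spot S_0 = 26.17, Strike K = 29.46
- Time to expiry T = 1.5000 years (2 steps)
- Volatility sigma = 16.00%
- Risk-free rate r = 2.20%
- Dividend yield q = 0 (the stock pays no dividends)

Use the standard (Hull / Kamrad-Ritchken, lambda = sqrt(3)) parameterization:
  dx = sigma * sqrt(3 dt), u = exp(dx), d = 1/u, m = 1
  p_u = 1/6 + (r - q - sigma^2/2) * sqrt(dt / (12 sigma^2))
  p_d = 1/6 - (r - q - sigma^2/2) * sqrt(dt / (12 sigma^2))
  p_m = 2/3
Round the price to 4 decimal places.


dt = T/N = 0.750000; dx = sigma*sqrt(3*dt) = 0.240000
u = exp(dx) = 1.271249; d = 1/u = 0.786628
p_u = 0.181042, p_m = 0.666667, p_d = 0.152292
Discount per step: exp(-r*dt) = 0.983635
Stock lattice S(k, j) with j the centered position index:
  k=0: S(0,+0) = 26.1700
  k=1: S(1,-1) = 20.5861; S(1,+0) = 26.1700; S(1,+1) = 33.2686
  k=2: S(2,-2) = 16.1936; S(2,-1) = 20.5861; S(2,+0) = 26.1700; S(2,+1) = 33.2686; S(2,+2) = 42.2927
Terminal payoffs V(N, j) = max(K - S_T, 0):
  V(2,-2) = 13.266439; V(2,-1) = 8.873949; V(2,+0) = 3.290000; V(2,+1) = 0.000000; V(2,+2) = 0.000000
Backward induction: V(k, j) = exp(-r*dt) * [p_u * V(k+1, j+1) + p_m * V(k+1, j) + p_d * V(k+1, j-1)]
  V(1,-1) = exp(-r*dt) * [p_u*3.290000 + p_m*8.873949 + p_d*13.266439] = 8.392339
  V(1,+0) = exp(-r*dt) * [p_u*0.000000 + p_m*3.290000 + p_d*8.873949] = 3.486753
  V(1,+1) = exp(-r*dt) * [p_u*0.000000 + p_m*0.000000 + p_d*3.290000] = 0.492840
  V(0,+0) = exp(-r*dt) * [p_u*0.492840 + p_m*3.486753 + p_d*8.392339] = 3.631395

Answer: Price = V(0,0) = 3.6314


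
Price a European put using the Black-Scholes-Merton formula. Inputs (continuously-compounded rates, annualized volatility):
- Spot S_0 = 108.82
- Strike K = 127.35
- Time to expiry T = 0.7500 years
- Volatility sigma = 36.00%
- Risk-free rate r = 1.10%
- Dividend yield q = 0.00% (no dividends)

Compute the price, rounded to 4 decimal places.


d1 = (ln(S/K) + (r - q + 0.5*sigma^2) * T) / (sigma * sqrt(T)) = -0.32201410
d2 = d1 - sigma * sqrt(T) = -0.63378324
exp(-rT) = 0.99178394; exp(-qT) = 1.00000000
P = K * exp(-rT) * N(-d2) - S_0 * exp(-qT) * N(-d1)
N(-d1) = 0.62627899; N(-d2) = 0.73688886
P = 127.3500 * 0.99178394 * 0.73688886 - 108.8200 * 1.00000000 * 0.62627899 = 24.9201

Answer: Price = 24.9201


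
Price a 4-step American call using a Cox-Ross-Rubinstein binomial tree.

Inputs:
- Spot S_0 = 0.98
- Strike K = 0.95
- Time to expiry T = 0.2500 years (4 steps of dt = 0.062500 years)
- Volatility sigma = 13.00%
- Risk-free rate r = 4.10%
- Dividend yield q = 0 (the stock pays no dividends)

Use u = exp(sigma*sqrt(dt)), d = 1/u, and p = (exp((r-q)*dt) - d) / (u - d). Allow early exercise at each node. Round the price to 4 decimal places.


dt = T/N = 0.062500
u = exp(sigma*sqrt(dt)) = 1.033034; d = 1/u = 0.968022
p = (exp((r-q)*dt) - d) / (u - d) = 0.531342
Discount per step: exp(-r*dt) = 0.997441
Stock lattice S(k, i) with i counting down-moves:
  k=0: S(0,0) = 0.9800
  k=1: S(1,0) = 1.0124; S(1,1) = 0.9487
  k=2: S(2,0) = 1.0458; S(2,1) = 0.9800; S(2,2) = 0.9183
  k=3: S(3,0) = 1.0804; S(3,1) = 1.0124; S(3,2) = 0.9487; S(3,3) = 0.8890
  k=4: S(4,0) = 1.1161; S(4,1) = 1.0458; S(4,2) = 0.9800; S(4,3) = 0.9183; S(4,4) = 0.8605
Terminal payoffs V(N, i) = max(S_T - K, 0):
  V(4,0) = 0.166052; V(4,1) = 0.095816; V(4,2) = 0.030000; V(4,3) = 0.000000; V(4,4) = 0.000000
Backward induction: V(k, i) = exp(-r*dt) * [p * V(k+1, i) + (1-p) * V(k+1, i+1)]; then take max(V_cont, immediate exercise) for American.
  V(3,0) = exp(-r*dt) * [p*0.166052 + (1-p)*0.095816] = 0.132794; exercise = 0.130363; V(3,0) = max -> 0.132794
  V(3,1) = exp(-r*dt) * [p*0.095816 + (1-p)*0.030000] = 0.064804; exercise = 0.062373; V(3,1) = max -> 0.064804
  V(3,2) = exp(-r*dt) * [p*0.030000 + (1-p)*0.000000] = 0.015899; exercise = 0.000000; V(3,2) = max -> 0.015899
  V(3,3) = exp(-r*dt) * [p*0.000000 + (1-p)*0.000000] = 0.000000; exercise = 0.000000; V(3,3) = max -> 0.000000
  V(2,0) = exp(-r*dt) * [p*0.132794 + (1-p)*0.064804] = 0.100672; exercise = 0.095816; V(2,0) = max -> 0.100672
  V(2,1) = exp(-r*dt) * [p*0.064804 + (1-p)*0.015899] = 0.041778; exercise = 0.030000; V(2,1) = max -> 0.041778
  V(2,2) = exp(-r*dt) * [p*0.015899 + (1-p)*0.000000] = 0.008426; exercise = 0.000000; V(2,2) = max -> 0.008426
  V(1,0) = exp(-r*dt) * [p*0.100672 + (1-p)*0.041778] = 0.072884; exercise = 0.062373; V(1,0) = max -> 0.072884
  V(1,1) = exp(-r*dt) * [p*0.041778 + (1-p)*0.008426] = 0.026080; exercise = 0.000000; V(1,1) = max -> 0.026080
  V(0,0) = exp(-r*dt) * [p*0.072884 + (1-p)*0.026080] = 0.050819; exercise = 0.030000; V(0,0) = max -> 0.050819

Answer: Price = V(0,0) = 0.0508


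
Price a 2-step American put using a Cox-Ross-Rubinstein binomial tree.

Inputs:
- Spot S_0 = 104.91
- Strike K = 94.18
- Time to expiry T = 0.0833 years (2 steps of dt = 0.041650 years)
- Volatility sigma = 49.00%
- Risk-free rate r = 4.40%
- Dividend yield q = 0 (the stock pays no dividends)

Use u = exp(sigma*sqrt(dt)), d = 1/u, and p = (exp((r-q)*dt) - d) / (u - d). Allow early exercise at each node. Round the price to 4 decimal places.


dt = T/N = 0.041650
u = exp(sigma*sqrt(dt)) = 1.105172; d = 1/u = 0.904837
p = (exp((r-q)*dt) - d) / (u - d) = 0.484177
Discount per step: exp(-r*dt) = 0.998169
Stock lattice S(k, i) with i counting down-moves:
  k=0: S(0,0) = 104.9100
  k=1: S(1,0) = 115.9436; S(1,1) = 94.9264
  k=2: S(2,0) = 128.1376; S(2,1) = 104.9100; S(2,2) = 85.8929
Terminal payoffs V(N, i) = max(K - S_T, 0):
  V(2,0) = 0.000000; V(2,1) = 0.000000; V(2,2) = 8.287098
Backward induction: V(k, i) = exp(-r*dt) * [p * V(k+1, i) + (1-p) * V(k+1, i+1)]; then take max(V_cont, immediate exercise) for American.
  V(1,0) = exp(-r*dt) * [p*0.000000 + (1-p)*0.000000] = 0.000000; exercise = 0.000000; V(1,0) = max -> 0.000000
  V(1,1) = exp(-r*dt) * [p*0.000000 + (1-p)*8.287098] = 4.266852; exercise = 0.000000; V(1,1) = max -> 4.266852
  V(0,0) = exp(-r*dt) * [p*0.000000 + (1-p)*4.266852] = 2.196912; exercise = 0.000000; V(0,0) = max -> 2.196912

Answer: Price = V(0,0) = 2.1969


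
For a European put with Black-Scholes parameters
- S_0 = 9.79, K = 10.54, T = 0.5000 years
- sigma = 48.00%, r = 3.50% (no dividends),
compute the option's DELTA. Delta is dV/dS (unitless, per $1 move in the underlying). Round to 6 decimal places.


d1 = 0.0037827662; d2 = -0.3356284888
phi(d1) = 0.3989394261; exp(-qT) = 1.0000000000; exp(-rT) = 0.9826522357
N(-d1) = 0.4984908982
Delta = -exp(-qT) * N(-d1) = -1.0000000000 * 0.4984908982 = -0.498491

Answer: Delta = -0.498491


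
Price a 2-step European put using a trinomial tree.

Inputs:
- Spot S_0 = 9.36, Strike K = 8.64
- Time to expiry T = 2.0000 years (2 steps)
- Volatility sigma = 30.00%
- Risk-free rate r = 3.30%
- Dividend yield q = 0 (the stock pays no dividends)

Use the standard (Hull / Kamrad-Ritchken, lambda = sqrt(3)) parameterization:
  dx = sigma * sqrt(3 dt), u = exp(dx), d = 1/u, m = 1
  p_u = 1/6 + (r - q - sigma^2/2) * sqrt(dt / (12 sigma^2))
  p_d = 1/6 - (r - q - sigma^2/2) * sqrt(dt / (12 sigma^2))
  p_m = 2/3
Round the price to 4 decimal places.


Answer: Price = V(0,0) = 0.8420

Derivation:
dt = T/N = 1.000000; dx = sigma*sqrt(3*dt) = 0.519615
u = exp(dx) = 1.681381; d = 1/u = 0.594749
p_u = 0.155120, p_m = 0.666667, p_d = 0.178214
Discount per step: exp(-r*dt) = 0.967539
Stock lattice S(k, j) with j the centered position index:
  k=0: S(0,+0) = 9.3600
  k=1: S(1,-1) = 5.5669; S(1,+0) = 9.3600; S(1,+1) = 15.7377
  k=2: S(2,-2) = 3.3109; S(2,-1) = 5.5669; S(2,+0) = 9.3600; S(2,+1) = 15.7377; S(2,+2) = 26.4611
Terminal payoffs V(N, j) = max(K - S_T, 0):
  V(2,-2) = 5.329117; V(2,-1) = 3.073146; V(2,+0) = 0.000000; V(2,+1) = 0.000000; V(2,+2) = 0.000000
Backward induction: V(k, j) = exp(-r*dt) * [p_u * V(k+1, j+1) + p_m * V(k+1, j) + p_d * V(k+1, j-1)]
  V(1,-1) = exp(-r*dt) * [p_u*0.000000 + p_m*3.073146 + p_d*5.329117] = 2.901151
  V(1,+0) = exp(-r*dt) * [p_u*0.000000 + p_m*0.000000 + p_d*3.073146] = 0.529898
  V(1,+1) = exp(-r*dt) * [p_u*0.000000 + p_m*0.000000 + p_d*0.000000] = 0.000000
  V(0,+0) = exp(-r*dt) * [p_u*0.000000 + p_m*0.529898 + p_d*2.901151] = 0.842039


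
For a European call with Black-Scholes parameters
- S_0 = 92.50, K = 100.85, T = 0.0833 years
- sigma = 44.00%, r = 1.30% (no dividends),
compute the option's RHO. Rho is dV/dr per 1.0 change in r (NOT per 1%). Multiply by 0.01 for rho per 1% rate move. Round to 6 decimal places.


Answer: Rho = 1.938556

Derivation:
d1 = -0.6085382613; d2 = -0.7355299146
phi(d1) = 0.3315097888; exp(-qT) = 1.0000000000; exp(-rT) = 0.9989176861
N(d2) = 0.2310084141
Rho = K*T*exp(-rT)*N(d2) = 100.8500 * 0.0833 * 0.9989176861 * 0.2310084141 = 1.938556


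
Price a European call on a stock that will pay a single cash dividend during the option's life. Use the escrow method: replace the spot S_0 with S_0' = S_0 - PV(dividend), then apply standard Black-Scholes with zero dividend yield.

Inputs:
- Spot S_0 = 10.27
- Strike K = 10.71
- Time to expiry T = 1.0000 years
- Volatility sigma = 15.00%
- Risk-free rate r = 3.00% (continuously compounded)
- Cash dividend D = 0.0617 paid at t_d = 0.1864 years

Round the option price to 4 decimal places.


PV(D) = D * exp(-r * t_d) = 0.0617 * 0.99442361 = 0.06135594
S_0' = S_0 - PV(D) = 10.2700 - 0.06135594 = 10.20864406
d1 = (ln(S_0'/K) + (r + sigma^2/2)*T) / (sigma*sqrt(T)) = -0.04462044
d2 = d1 - sigma*sqrt(T) = -0.19462044
exp(-rT) = 0.97044553
N(d1) = 0.48220493; N(d2) = 0.42284505
C = S_0' * N(d1) - K * exp(-rT) * N(d2) = 10.20864406 * 0.48220493 - 10.7100 * 0.97044553 * 0.42284505 = 0.5278

Answer: Price = 0.5278


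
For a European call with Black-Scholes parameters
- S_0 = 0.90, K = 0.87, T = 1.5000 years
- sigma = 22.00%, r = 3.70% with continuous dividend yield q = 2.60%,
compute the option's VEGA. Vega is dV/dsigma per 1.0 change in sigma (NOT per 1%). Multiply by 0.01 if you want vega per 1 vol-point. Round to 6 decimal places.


Answer: Vega = 0.401584

Derivation:
d1 = 0.3217796387; d2 = 0.0523357669
phi(d1) = 0.3788141358; exp(-qT) = 0.9617507091; exp(-rT) = 0.9460120237
Vega = S * exp(-qT) * phi(d1) * sqrt(T) = 0.9000 * 0.9617507091 * 0.3788141358 * 1.2247448714 = 0.401584


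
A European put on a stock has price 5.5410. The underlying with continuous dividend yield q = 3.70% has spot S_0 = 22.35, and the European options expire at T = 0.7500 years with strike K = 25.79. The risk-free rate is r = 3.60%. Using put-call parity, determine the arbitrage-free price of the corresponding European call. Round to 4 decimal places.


Put-call parity: C - P = S_0 * exp(-qT) - K * exp(-rT).
S_0 * exp(-qT) = 22.3500 * 0.97263149 = 21.73831390
K * exp(-rT) = 25.7900 * 0.97336124 = 25.10298642
C = P + S*exp(-qT) - K*exp(-rT)
C = 5.5410 + 21.73831390 - 25.10298642 = 2.1763

Answer: Call price = 2.1763


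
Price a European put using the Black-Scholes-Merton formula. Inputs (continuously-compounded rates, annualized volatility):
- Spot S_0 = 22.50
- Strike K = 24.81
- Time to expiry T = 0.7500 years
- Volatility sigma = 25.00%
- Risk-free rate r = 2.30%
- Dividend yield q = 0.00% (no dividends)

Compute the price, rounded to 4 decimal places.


d1 = (ln(S/K) + (r - q + 0.5*sigma^2) * T) / (sigma * sqrt(T)) = -0.26347490
d2 = d1 - sigma * sqrt(T) = -0.47998125
exp(-rT) = 0.98289793; exp(-qT) = 1.00000000
P = K * exp(-rT) * N(-d2) - S_0 * exp(-qT) * N(-d1)
N(-d1) = 0.60390772; N(-d2) = 0.68437964
P = 24.8100 * 0.98289793 * 0.68437964 - 22.5000 * 1.00000000 * 0.60390772 = 3.1012

Answer: Price = 3.1012


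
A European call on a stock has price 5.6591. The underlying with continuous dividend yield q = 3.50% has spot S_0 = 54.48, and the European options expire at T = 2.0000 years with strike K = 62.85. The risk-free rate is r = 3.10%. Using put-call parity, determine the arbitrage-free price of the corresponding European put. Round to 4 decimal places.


Answer: Put price = 13.9339

Derivation:
Put-call parity: C - P = S_0 * exp(-qT) - K * exp(-rT).
S_0 * exp(-qT) = 54.4800 * 0.93239382 = 50.79681531
K * exp(-rT) = 62.8500 * 0.93988289 = 59.07163943
P = C - S*exp(-qT) + K*exp(-rT)
P = 5.6591 - 50.79681531 + 59.07163943 = 13.9339


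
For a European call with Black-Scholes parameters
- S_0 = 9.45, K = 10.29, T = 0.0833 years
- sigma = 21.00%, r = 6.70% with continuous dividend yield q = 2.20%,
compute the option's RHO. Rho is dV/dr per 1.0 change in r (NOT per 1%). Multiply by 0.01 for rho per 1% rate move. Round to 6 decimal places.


d1 = -1.3128691520; d2 = -1.3734788047
phi(d1) = 0.1685115074; exp(-qT) = 0.9981690782; exp(-rT) = 0.9944344454
N(d2) = 0.0848017730
Rho = K*T*exp(-rT)*N(d2) = 10.2900 * 0.0833 * 0.9944344454 * 0.0848017730 = 0.072284

Answer: Rho = 0.072284


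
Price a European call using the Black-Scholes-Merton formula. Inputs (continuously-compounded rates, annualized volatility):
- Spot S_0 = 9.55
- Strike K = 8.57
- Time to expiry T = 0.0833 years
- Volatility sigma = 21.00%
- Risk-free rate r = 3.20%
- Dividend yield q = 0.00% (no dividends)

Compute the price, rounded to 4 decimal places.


d1 = (ln(S/K) + (r - q + 0.5*sigma^2) * T) / (sigma * sqrt(T)) = 1.86069020
d2 = d1 - sigma * sqrt(T) = 1.80008055
exp(-rT) = 0.99733795; exp(-qT) = 1.00000000
C = S_0 * exp(-qT) * N(d1) - K * exp(-rT) * N(d2)
N(d1) = 0.96860603; N(d2) = 0.96407604
C = 9.5500 * 1.00000000 * 0.96860603 - 8.5700 * 0.99733795 * 0.96407604 = 1.0101

Answer: Price = 1.0101


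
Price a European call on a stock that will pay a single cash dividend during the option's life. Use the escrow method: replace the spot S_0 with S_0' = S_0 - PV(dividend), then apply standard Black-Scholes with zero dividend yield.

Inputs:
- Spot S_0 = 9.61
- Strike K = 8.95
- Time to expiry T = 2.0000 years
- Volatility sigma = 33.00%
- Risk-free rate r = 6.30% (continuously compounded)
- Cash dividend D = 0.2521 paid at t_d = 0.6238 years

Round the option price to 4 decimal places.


PV(D) = D * exp(-r * t_d) = 0.2521 * 0.96146280 = 0.24238477
S_0' = S_0 - PV(D) = 9.6100 - 0.24238477 = 9.36761523
d1 = (ln(S_0'/K) + (r + sigma^2/2)*T) / (sigma*sqrt(T)) = 0.60105152
d2 = d1 - sigma*sqrt(T) = 0.13436105
exp(-rT) = 0.88161485
N(d1) = 0.72609716; N(d2) = 0.55344146
C = S_0' * N(d1) - K * exp(-rT) * N(d2) = 9.36761523 * 0.72609716 - 8.9500 * 0.88161485 * 0.55344146 = 2.4349

Answer: Price = 2.4349


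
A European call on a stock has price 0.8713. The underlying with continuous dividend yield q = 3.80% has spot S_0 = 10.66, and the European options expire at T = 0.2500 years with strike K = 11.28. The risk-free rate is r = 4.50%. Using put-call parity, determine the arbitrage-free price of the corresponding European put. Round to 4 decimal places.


Put-call parity: C - P = S_0 * exp(-qT) - K * exp(-rT).
S_0 * exp(-qT) = 10.6600 * 0.99054498 = 10.55920951
K * exp(-rT) = 11.2800 * 0.98881304 = 11.15381114
P = C - S*exp(-qT) + K*exp(-rT)
P = 0.8713 - 10.55920951 + 11.15381114 = 1.4659

Answer: Put price = 1.4659


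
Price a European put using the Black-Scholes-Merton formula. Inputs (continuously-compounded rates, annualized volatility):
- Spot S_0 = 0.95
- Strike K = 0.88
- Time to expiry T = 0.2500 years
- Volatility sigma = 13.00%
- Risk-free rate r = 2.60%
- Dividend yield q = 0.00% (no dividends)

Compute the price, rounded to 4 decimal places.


d1 = (ln(S/K) + (r - q + 0.5*sigma^2) * T) / (sigma * sqrt(T)) = 1.31003965
d2 = d1 - sigma * sqrt(T) = 1.24503965
exp(-rT) = 0.99352108; exp(-qT) = 1.00000000
P = K * exp(-rT) * N(-d2) - S_0 * exp(-qT) * N(-d1)
N(-d1) = 0.09509121; N(-d2) = 0.10655859
P = 0.8800 * 0.99352108 * 0.10655859 - 0.9500 * 1.00000000 * 0.09509121 = 0.0028

Answer: Price = 0.0028


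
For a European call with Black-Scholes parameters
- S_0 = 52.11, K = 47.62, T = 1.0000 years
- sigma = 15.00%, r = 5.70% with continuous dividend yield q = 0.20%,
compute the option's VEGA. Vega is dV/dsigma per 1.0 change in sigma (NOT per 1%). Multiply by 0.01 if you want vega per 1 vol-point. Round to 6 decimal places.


Answer: Vega = 12.051160

Derivation:
d1 = 1.0423601857; d2 = 0.8923601857
phi(d1) = 0.2317268639; exp(-qT) = 0.9980019987; exp(-rT) = 0.9445940694
Vega = S * exp(-qT) * phi(d1) * sqrt(T) = 52.1100 * 0.9980019987 * 0.2317268639 * 1.0000000000 = 12.051160


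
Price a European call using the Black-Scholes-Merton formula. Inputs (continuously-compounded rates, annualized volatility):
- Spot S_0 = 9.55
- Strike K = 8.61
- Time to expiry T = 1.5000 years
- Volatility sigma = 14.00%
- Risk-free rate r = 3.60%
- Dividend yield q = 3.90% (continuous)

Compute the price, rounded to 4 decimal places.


d1 = (ln(S/K) + (r - q + 0.5*sigma^2) * T) / (sigma * sqrt(T)) = 0.66379327
d2 = d1 - sigma * sqrt(T) = 0.49232899
exp(-rT) = 0.94743211; exp(-qT) = 0.94317824
C = S_0 * exp(-qT) * N(d1) - K * exp(-rT) * N(d2)
N(d1) = 0.74658868; N(d2) = 0.68875660
C = 9.5500 * 0.94317824 * 0.74658868 - 8.6100 * 0.94743211 * 0.68875660 = 1.1063

Answer: Price = 1.1063


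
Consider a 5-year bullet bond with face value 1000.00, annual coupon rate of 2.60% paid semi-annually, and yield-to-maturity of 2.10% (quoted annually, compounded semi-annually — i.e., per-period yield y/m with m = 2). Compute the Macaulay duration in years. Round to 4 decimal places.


Answer: Macaulay duration = 4.7249 years

Derivation:
Coupon per period c = face * coupon_rate / m = 13.000000
Periods per year m = 2; per-period yield y/m = 0.010500
Number of cashflows N = 10
Cashflows (t years, CF_t, discount factor 1/(1+y/m)^(m*t), PV):
  t = 0.5000: CF_t = 13.000000, DF = 0.989609, PV = 12.864918
  t = 1.0000: CF_t = 13.000000, DF = 0.979326, PV = 12.731240
  t = 1.5000: CF_t = 13.000000, DF = 0.969150, PV = 12.598951
  t = 2.0000: CF_t = 13.000000, DF = 0.959080, PV = 12.468037
  t = 2.5000: CF_t = 13.000000, DF = 0.949114, PV = 12.338483
  t = 3.0000: CF_t = 13.000000, DF = 0.939252, PV = 12.210275
  t = 3.5000: CF_t = 13.000000, DF = 0.929492, PV = 12.083399
  t = 4.0000: CF_t = 13.000000, DF = 0.919834, PV = 11.957842
  t = 4.5000: CF_t = 13.000000, DF = 0.910276, PV = 11.833589
  t = 5.0000: CF_t = 1013.000000, DF = 0.900818, PV = 912.528142
Price P = sum_t PV_t = 1023.614878
Macaulay numerator sum_t t * PV_t:
  t * PV_t at t = 0.5000: 6.432459
  t * PV_t at t = 1.0000: 12.731240
  t * PV_t at t = 1.5000: 18.898427
  t * PV_t at t = 2.0000: 24.936074
  t * PV_t at t = 2.5000: 30.846207
  t * PV_t at t = 3.0000: 36.630825
  t * PV_t at t = 3.5000: 42.291898
  t * PV_t at t = 4.0000: 47.831368
  t * PV_t at t = 4.5000: 53.251152
  t * PV_t at t = 5.0000: 4562.640710
Macaulay duration D = (sum_t t * PV_t) / P = 4836.490360 / 1023.614878 = 4.724912


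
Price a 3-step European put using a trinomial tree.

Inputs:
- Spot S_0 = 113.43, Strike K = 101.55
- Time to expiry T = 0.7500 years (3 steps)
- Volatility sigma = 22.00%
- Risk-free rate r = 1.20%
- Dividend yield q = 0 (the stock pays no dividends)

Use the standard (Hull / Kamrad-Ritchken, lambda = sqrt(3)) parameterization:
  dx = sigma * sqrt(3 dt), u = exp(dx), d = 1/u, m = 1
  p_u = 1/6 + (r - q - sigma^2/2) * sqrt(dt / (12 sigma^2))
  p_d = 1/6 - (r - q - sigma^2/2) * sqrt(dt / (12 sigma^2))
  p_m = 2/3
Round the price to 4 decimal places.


dt = T/N = 0.250000; dx = sigma*sqrt(3*dt) = 0.190526
u = exp(dx) = 1.209885; d = 1/u = 0.826525
p_u = 0.158662, p_m = 0.666667, p_d = 0.174671
Discount per step: exp(-r*dt) = 0.997004
Stock lattice S(k, j) with j the centered position index:
  k=0: S(0,+0) = 113.4300
  k=1: S(1,-1) = 93.7527; S(1,+0) = 113.4300; S(1,+1) = 137.2373
  k=2: S(2,-2) = 77.4889; S(2,-1) = 93.7527; S(2,+0) = 113.4300; S(2,+1) = 137.2373; S(2,+2) = 166.0414
  k=3: S(3,-3) = 64.0465; S(3,-2) = 77.4889; S(3,-1) = 93.7527; S(3,+0) = 113.4300; S(3,+1) = 137.2373; S(3,+2) = 166.0414; S(3,+3) = 200.8910
Terminal payoffs V(N, j) = max(K - S_T, 0):
  V(3,-3) = 37.503515; V(3,-2) = 24.061098; V(3,-1) = 7.797314; V(3,+0) = 0.000000; V(3,+1) = 0.000000; V(3,+2) = 0.000000; V(3,+3) = 0.000000
Backward induction: V(k, j) = exp(-r*dt) * [p_u * V(k+1, j+1) + p_m * V(k+1, j) + p_d * V(k+1, j-1)]
  V(2,-2) = exp(-r*dt) * [p_u*7.797314 + p_m*24.061098 + p_d*37.503515] = 23.757265
  V(2,-1) = exp(-r*dt) * [p_u*0.000000 + p_m*7.797314 + p_d*24.061098] = 9.372821
  V(2,+0) = exp(-r*dt) * [p_u*0.000000 + p_m*0.000000 + p_d*7.797314] = 1.357884
  V(2,+1) = exp(-r*dt) * [p_u*0.000000 + p_m*0.000000 + p_d*0.000000] = 0.000000
  V(2,+2) = exp(-r*dt) * [p_u*0.000000 + p_m*0.000000 + p_d*0.000000] = 0.000000
  V(1,-1) = exp(-r*dt) * [p_u*1.357884 + p_m*9.372821 + p_d*23.757265] = 10.581900
  V(1,+0) = exp(-r*dt) * [p_u*0.000000 + p_m*1.357884 + p_d*9.372821] = 2.534798
  V(1,+1) = exp(-r*dt) * [p_u*0.000000 + p_m*0.000000 + p_d*1.357884] = 0.236472
  V(0,+0) = exp(-r*dt) * [p_u*0.236472 + p_m*2.534798 + p_d*10.581900] = 3.565023

Answer: Price = V(0,0) = 3.5650


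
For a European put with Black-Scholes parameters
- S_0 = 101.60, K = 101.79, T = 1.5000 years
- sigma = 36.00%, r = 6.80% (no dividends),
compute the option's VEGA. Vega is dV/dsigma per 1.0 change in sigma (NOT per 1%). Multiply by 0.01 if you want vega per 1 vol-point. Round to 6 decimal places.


d1 = 0.4475573110; d2 = 0.0066491573
phi(d1) = 0.3609223984; exp(-qT) = 1.0000000000; exp(-rT) = 0.9030295517
Vega = S * exp(-qT) * phi(d1) * sqrt(T) = 101.6000 * 1.0000000000 * 0.3609223984 * 1.2247448714 = 44.911046

Answer: Vega = 44.911046


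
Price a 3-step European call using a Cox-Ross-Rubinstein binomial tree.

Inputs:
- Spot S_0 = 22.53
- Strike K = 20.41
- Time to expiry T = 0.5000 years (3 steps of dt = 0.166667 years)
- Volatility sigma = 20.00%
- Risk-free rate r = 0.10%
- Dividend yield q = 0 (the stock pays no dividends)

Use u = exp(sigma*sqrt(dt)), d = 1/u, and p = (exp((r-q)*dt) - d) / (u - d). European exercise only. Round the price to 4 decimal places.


Answer: Price = V(0,0) = 2.5188

Derivation:
dt = T/N = 0.166667
u = exp(sigma*sqrt(dt)) = 1.085076; d = 1/u = 0.921595
p = (exp((r-q)*dt) - d) / (u - d) = 0.480618
Discount per step: exp(-r*dt) = 0.999833
Stock lattice S(k, i) with i counting down-moves:
  k=0: S(0,0) = 22.5300
  k=1: S(1,0) = 24.4468; S(1,1) = 20.7635
  k=2: S(2,0) = 26.5266; S(2,1) = 22.5300; S(2,2) = 19.1356
  k=3: S(3,0) = 28.7833; S(3,1) = 24.4468; S(3,2) = 20.7635; S(3,3) = 17.6352
Terminal payoffs V(N, i) = max(S_T - K, 0):
  V(3,0) = 8.373339; V(3,1) = 4.036753; V(3,2) = 0.353530; V(3,3) = 0.000000
Backward induction: V(k, i) = exp(-r*dt) * [p * V(k+1, i) + (1-p) * V(k+1, i+1)].
  V(2,0) = exp(-r*dt) * [p*8.373339 + (1-p)*4.036753] = 6.119977
  V(2,1) = exp(-r*dt) * [p*4.036753 + (1-p)*0.353530] = 2.123401
  V(2,2) = exp(-r*dt) * [p*0.353530 + (1-p)*0.000000] = 0.169885
  V(1,0) = exp(-r*dt) * [p*6.119977 + (1-p)*2.123401] = 4.043555
  V(1,1) = exp(-r*dt) * [p*2.123401 + (1-p)*0.169885] = 1.108596
  V(0,0) = exp(-r*dt) * [p*4.043555 + (1-p)*1.108596] = 2.518772


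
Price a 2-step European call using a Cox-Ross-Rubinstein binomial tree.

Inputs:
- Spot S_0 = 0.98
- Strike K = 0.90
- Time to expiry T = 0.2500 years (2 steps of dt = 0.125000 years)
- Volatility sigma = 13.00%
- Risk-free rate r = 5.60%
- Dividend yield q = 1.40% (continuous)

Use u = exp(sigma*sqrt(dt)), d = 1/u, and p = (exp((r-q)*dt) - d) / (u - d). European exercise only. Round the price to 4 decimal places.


Answer: Price = V(0,0) = 0.0903

Derivation:
dt = T/N = 0.125000
u = exp(sigma*sqrt(dt)) = 1.047035; d = 1/u = 0.955078
p = (exp((r-q)*dt) - d) / (u - d) = 0.545754
Discount per step: exp(-r*dt) = 0.993024
Stock lattice S(k, i) with i counting down-moves:
  k=0: S(0,0) = 0.9800
  k=1: S(1,0) = 1.0261; S(1,1) = 0.9360
  k=2: S(2,0) = 1.0744; S(2,1) = 0.9800; S(2,2) = 0.8939
Terminal payoffs V(N, i) = max(S_T - K, 0):
  V(2,0) = 0.174356; V(2,1) = 0.080000; V(2,2) = 0.000000
Backward induction: V(k, i) = exp(-r*dt) * [p * V(k+1, i) + (1-p) * V(k+1, i+1)].
  V(1,0) = exp(-r*dt) * [p*0.174356 + (1-p)*0.080000] = 0.130578
  V(1,1) = exp(-r*dt) * [p*0.080000 + (1-p)*0.000000] = 0.043356
  V(0,0) = exp(-r*dt) * [p*0.130578 + (1-p)*0.043356] = 0.090323


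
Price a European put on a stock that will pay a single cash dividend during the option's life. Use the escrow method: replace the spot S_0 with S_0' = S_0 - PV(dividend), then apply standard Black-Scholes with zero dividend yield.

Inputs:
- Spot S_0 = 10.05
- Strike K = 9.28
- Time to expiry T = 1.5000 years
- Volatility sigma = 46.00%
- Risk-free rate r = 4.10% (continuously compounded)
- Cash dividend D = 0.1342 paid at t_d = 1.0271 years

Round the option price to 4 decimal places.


PV(D) = D * exp(-r * t_d) = 0.1342 * 0.95876326 = 0.12866603
S_0' = S_0 - PV(D) = 10.0500 - 0.12866603 = 9.92133397
d1 = (ln(S_0'/K) + (r + sigma^2/2)*T) / (sigma*sqrt(T)) = 0.50946873
d2 = d1 - sigma*sqrt(T) = -0.05391391
exp(-rT) = 0.94035295
N(-d1) = 0.30521186; N(-d2) = 0.52149812
P = K * exp(-rT) * N(-d2) - S_0' * N(-d1) = 9.2800 * 0.94035295 * 0.52149812 - 9.92133397 * 0.30521186 = 1.5227

Answer: Price = 1.5227


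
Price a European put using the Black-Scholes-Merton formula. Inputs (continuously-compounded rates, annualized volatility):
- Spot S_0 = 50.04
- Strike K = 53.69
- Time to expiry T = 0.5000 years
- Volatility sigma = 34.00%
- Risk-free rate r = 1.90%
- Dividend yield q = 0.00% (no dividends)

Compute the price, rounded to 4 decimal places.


Answer: Price = 6.6662

Derivation:
d1 = (ln(S/K) + (r - q + 0.5*sigma^2) * T) / (sigma * sqrt(T)) = -0.13311942
d2 = d1 - sigma * sqrt(T) = -0.37353572
exp(-rT) = 0.99054498; exp(-qT) = 1.00000000
P = K * exp(-rT) * N(-d2) - S_0 * exp(-qT) * N(-d1)
N(-d1) = 0.55295053; N(-d2) = 0.64562512
P = 53.6900 * 0.99054498 * 0.64562512 - 50.0400 * 1.00000000 * 0.55295053 = 6.6662


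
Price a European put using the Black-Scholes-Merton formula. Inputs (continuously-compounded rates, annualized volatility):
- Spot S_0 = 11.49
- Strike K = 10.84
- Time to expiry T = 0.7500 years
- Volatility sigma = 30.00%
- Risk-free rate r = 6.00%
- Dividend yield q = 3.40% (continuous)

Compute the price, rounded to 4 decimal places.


Answer: Price = 0.7447

Derivation:
d1 = (ln(S/K) + (r - q + 0.5*sigma^2) * T) / (sigma * sqrt(T)) = 0.42910248
d2 = d1 - sigma * sqrt(T) = 0.16929486
exp(-rT) = 0.95599748; exp(-qT) = 0.97482238
P = K * exp(-rT) * N(-d2) - S_0 * exp(-qT) * N(-d1)
N(-d1) = 0.33392432; N(-d2) = 0.43278236
P = 10.8400 * 0.95599748 * 0.43278236 - 11.4900 * 0.97482238 * 0.33392432 = 0.7447


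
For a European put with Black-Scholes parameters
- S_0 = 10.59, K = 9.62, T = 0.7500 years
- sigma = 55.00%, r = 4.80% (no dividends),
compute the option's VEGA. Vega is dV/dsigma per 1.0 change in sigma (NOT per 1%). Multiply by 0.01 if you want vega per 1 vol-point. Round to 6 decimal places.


d1 = 0.5154234587; d2 = 0.0391094867
phi(d1) = 0.3493191852; exp(-qT) = 1.0000000000; exp(-rT) = 0.9646402935
Vega = S * exp(-qT) * phi(d1) * sqrt(T) = 10.5900 * 1.0000000000 * 0.3493191852 * 0.8660254038 = 3.203679

Answer: Vega = 3.203679


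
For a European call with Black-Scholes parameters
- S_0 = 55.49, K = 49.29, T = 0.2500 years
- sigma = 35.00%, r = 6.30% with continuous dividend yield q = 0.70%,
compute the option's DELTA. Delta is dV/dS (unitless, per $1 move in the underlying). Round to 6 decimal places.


Answer: Delta = 0.799415

Derivation:
d1 = 0.8445377350; d2 = 0.6695377350
phi(d1) = 0.2792743838; exp(-qT) = 0.9982515304; exp(-rT) = 0.9843733826
N(d1) = 0.8008155069
Delta = exp(-qT) * N(d1) = 0.9982515304 * 0.8008155069 = 0.799415


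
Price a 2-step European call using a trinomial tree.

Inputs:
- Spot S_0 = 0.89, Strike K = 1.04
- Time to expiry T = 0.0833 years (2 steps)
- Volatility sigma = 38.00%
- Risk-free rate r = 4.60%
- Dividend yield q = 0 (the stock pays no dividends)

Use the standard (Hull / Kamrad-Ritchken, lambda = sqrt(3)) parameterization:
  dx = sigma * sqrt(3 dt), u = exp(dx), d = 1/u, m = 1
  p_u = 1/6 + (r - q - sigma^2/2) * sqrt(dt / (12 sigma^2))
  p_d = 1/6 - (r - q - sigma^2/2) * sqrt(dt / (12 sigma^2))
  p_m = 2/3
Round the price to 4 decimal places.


dt = T/N = 0.041650; dx = sigma*sqrt(3*dt) = 0.134323
u = exp(dx) = 1.143763; d = 1/u = 0.874307
p_u = 0.162605, p_m = 0.666667, p_d = 0.170729
Discount per step: exp(-r*dt) = 0.998086
Stock lattice S(k, j) with j the centered position index:
  k=0: S(0,+0) = 0.8900
  k=1: S(1,-1) = 0.7781; S(1,+0) = 0.8900; S(1,+1) = 1.0179
  k=2: S(2,-2) = 0.6803; S(2,-1) = 0.7781; S(2,+0) = 0.8900; S(2,+1) = 1.0179; S(2,+2) = 1.1643
Terminal payoffs V(N, j) = max(S_T - K, 0):
  V(2,-2) = 0.000000; V(2,-1) = 0.000000; V(2,+0) = 0.000000; V(2,+1) = 0.000000; V(2,+2) = 0.124292
Backward induction: V(k, j) = exp(-r*dt) * [p_u * V(k+1, j+1) + p_m * V(k+1, j) + p_d * V(k+1, j-1)]
  V(1,-1) = exp(-r*dt) * [p_u*0.000000 + p_m*0.000000 + p_d*0.000000] = 0.000000
  V(1,+0) = exp(-r*dt) * [p_u*0.000000 + p_m*0.000000 + p_d*0.000000] = 0.000000
  V(1,+1) = exp(-r*dt) * [p_u*0.124292 + p_m*0.000000 + p_d*0.000000] = 0.020172
  V(0,+0) = exp(-r*dt) * [p_u*0.020172 + p_m*0.000000 + p_d*0.000000] = 0.003274

Answer: Price = V(0,0) = 0.0033


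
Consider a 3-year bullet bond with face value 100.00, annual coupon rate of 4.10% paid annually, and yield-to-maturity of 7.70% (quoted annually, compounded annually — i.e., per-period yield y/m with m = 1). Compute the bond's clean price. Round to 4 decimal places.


Answer: Price = 90.6720

Derivation:
Coupon per period c = face * coupon_rate / m = 4.100000
Periods per year m = 1; per-period yield y/m = 0.077000
Number of cashflows N = 3
Cashflows (t years, CF_t, discount factor 1/(1+y/m)^(m*t), PV):
  t = 1.0000: CF_t = 4.100000, DF = 0.928505, PV = 3.806871
  t = 2.0000: CF_t = 4.100000, DF = 0.862122, PV = 3.534699
  t = 3.0000: CF_t = 104.100000, DF = 0.800484, PV = 83.330429
Price P = sum_t PV_t = 90.671999
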